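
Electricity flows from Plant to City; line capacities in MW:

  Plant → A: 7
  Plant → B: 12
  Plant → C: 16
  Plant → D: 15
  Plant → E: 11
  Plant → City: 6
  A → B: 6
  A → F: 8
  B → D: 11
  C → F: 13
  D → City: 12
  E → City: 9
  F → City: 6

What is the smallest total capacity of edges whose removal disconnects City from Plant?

Augment Plant→City: bottleneck 6, flow now 6.
Augment Plant→D→City: bottleneck 12, flow now 18.
Augment Plant→E→City: bottleneck 9, flow now 27.
Augment Plant→A→F→City: bottleneck 6, flow now 33.
No augmenting path remains; maximum flow = 33.
By max-flow min-cut, the minimum cut capacity equals the max flow.
In the residual graph, reachable from Plant: {Plant, A, B, C, D, E, F}.
Min-cut edges: Plant→City (6), D→City (12), E→City (9), F→City (6); capacity 6 + 12 + 9 + 6 = 33.

33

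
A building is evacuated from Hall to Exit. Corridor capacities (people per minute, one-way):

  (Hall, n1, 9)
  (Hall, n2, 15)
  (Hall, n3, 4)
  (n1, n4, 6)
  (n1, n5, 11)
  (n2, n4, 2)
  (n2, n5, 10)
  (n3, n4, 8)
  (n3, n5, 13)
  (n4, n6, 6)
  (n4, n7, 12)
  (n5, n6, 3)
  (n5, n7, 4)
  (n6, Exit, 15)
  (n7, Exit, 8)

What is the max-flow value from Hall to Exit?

17

Augment Hall→n1→n4→n6→Exit: bottleneck 6, flow now 6.
Augment Hall→n1→n5→n6→Exit: bottleneck 3, flow now 9.
Augment Hall→n2→n4→n7→Exit: bottleneck 2, flow now 11.
Augment Hall→n2→n5→n7→Exit: bottleneck 4, flow now 15.
Augment Hall→n3→n4→n7→Exit: bottleneck 2, flow now 17.
No augmenting path remains; maximum flow = 17.
In the residual graph, reachable from Hall: {Hall, n1, n2, n3, n4, n5, n7}.
Min-cut edges: n4→n6 (6), n5→n6 (3), n7→Exit (8); capacity 6 + 3 + 8 = 17.
This cut is saturated, so no flow can exceed 17.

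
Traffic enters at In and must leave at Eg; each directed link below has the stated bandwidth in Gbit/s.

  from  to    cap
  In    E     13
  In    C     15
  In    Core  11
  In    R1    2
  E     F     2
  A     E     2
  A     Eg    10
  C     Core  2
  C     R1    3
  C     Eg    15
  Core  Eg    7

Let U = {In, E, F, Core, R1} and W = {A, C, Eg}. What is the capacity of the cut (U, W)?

22

Edges leaving {In, E, F, Core, R1}: In→C (15), Core→Eg (7).
Cut capacity = 15 + 7 = 22.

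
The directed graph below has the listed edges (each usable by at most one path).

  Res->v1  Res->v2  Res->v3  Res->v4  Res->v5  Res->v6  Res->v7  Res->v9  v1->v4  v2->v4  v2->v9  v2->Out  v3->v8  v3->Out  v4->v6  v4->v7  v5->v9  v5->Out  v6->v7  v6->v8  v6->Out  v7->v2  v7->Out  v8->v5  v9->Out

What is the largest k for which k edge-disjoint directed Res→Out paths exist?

6

Assign every edge capacity 1; by Menger, the answer equals the max flow.
Path Res→v2→Out (+1); total 1.
Path Res→v3→Out (+1); total 2.
Path Res→v5→Out (+1); total 3.
Path Res→v6→Out (+1); total 4.
Path Res→v7→Out (+1); total 5.
Path Res→v9→Out (+1); total 6.
No residual Res→Out path; max flow = 6.
Certifying cut of size 6: {Res→v3, v2→Out, v5→Out, v6→Out, v7→Out, v9→Out}.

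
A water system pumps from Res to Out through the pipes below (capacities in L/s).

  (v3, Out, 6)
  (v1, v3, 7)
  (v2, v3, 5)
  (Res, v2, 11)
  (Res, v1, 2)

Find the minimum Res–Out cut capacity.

6

Augment Res→v1→v3→Out: bottleneck 2, flow now 2.
Augment Res→v2→v3→Out: bottleneck 4, flow now 6.
No augmenting path remains; maximum flow = 6.
By max-flow min-cut, the minimum cut capacity equals the max flow.
In the residual graph, reachable from Res: {Res, v1, v2, v3}.
Min-cut edges: v3→Out (6); capacity 6 = 6.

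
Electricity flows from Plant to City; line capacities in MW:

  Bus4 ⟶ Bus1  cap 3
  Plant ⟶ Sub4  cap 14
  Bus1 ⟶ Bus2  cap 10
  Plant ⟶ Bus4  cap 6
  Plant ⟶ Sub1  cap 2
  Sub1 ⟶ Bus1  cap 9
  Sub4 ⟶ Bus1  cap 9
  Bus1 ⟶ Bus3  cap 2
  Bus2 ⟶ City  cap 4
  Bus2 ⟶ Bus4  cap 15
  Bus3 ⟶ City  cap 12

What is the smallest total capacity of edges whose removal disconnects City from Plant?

6

Augment Plant→Bus4→Bus1→Bus3→City: bottleneck 2, flow now 2.
Augment Plant→Bus4→Bus1→Bus2→City: bottleneck 1, flow now 3.
Augment Plant→Sub1→Bus1→Bus2→City: bottleneck 2, flow now 5.
Augment Plant→Sub4→Bus1→Bus2→City: bottleneck 1, flow now 6.
No augmenting path remains; maximum flow = 6.
By max-flow min-cut, the minimum cut capacity equals the max flow.
In the residual graph, reachable from Plant: {Plant, Bus4, Sub1, Sub4, Bus1, Bus2}.
Min-cut edges: Bus1→Bus3 (2), Bus2→City (4); capacity 2 + 4 = 6.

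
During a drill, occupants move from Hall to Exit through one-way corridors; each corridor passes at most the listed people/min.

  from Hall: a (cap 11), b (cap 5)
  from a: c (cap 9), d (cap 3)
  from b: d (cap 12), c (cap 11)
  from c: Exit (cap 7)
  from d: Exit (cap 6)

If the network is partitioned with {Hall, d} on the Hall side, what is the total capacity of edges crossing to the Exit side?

Edges leaving {Hall, d}: Hall→a (11), Hall→b (5), d→Exit (6).
Cut capacity = 11 + 5 + 6 = 22.

22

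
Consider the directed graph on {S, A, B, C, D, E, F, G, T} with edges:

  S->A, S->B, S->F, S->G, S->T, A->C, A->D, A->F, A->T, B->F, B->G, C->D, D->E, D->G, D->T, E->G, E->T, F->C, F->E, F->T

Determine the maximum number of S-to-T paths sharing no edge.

4

Assign every edge capacity 1; by Menger, the answer equals the max flow.
Path S→T (+1); total 1.
Path S→A→T (+1); total 2.
Path S→F→T (+1); total 3.
Path S→B→F→E→T (+1); total 4.
No residual S→T path; max flow = 4.
Certifying cut of size 4: {S→A, S→B, S→F, S→T}.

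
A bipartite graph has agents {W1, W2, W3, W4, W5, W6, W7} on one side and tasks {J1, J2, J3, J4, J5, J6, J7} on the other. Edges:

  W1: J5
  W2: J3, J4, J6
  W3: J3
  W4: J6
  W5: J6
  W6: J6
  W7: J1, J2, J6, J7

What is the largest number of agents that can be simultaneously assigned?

Unit-capacity flow: source→left, listed edges, right→sink; max matching = max flow.
Augmenting path W1→J5 (+1); matched 1.
Augmenting path W2→J3 (+1); matched 2.
Augmenting path W4→J6 (+1); matched 3.
Augmenting path W7→J1 (+1); matched 4.
Augmenting path W3→J3→W2→J4 (+1); matched 5.
No augmenting path remains; maximum matching = 5.
König certificate: {W1, W2, W3, W7, J6} is a vertex cover of size 5 (every listed pair touches it), so no matching can be larger.

5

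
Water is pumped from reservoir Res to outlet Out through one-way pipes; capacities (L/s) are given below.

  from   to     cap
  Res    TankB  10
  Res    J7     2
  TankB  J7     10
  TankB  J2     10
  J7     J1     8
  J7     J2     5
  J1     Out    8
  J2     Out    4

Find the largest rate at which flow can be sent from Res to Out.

12

Augment Res→TankB→J2→Out: bottleneck 4, flow now 4.
Augment Res→J7→J1→Out: bottleneck 2, flow now 6.
Augment Res→TankB→J7→J1→Out: bottleneck 6, flow now 12.
No augmenting path remains; maximum flow = 12.
In the residual graph, reachable from Res: {Res}.
Min-cut edges: Res→TankB (10), Res→J7 (2); capacity 10 + 2 = 12.
This cut is saturated, so no flow can exceed 12.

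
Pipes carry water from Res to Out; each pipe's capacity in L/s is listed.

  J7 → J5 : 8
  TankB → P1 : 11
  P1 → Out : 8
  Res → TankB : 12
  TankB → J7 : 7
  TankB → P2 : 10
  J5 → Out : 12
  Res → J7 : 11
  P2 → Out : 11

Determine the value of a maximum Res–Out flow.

Augment Res→J7→J5→Out: bottleneck 8, flow now 8.
Augment Res→TankB→P2→Out: bottleneck 10, flow now 18.
Augment Res→TankB→P1→Out: bottleneck 2, flow now 20.
No augmenting path remains; maximum flow = 20.
In the residual graph, reachable from Res: {Res, J7}.
Min-cut edges: Res→TankB (12), J7→J5 (8); capacity 12 + 8 = 20.
This cut is saturated, so no flow can exceed 20.

20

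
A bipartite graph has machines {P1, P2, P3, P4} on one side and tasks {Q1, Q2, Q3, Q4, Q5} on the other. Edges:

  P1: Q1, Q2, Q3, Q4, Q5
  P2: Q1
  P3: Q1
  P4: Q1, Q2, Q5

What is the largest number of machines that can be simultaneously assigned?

3

Unit-capacity flow: source→left, listed edges, right→sink; max matching = max flow.
Augmenting path P1→Q1 (+1); matched 1.
Augmenting path P4→Q2 (+1); matched 2.
Augmenting path P2→Q1→P1→Q3 (+1); matched 3.
No augmenting path remains; maximum matching = 3.
König certificate: {P1, P4, Q1} is a vertex cover of size 3 (every listed pair touches it), so no matching can be larger.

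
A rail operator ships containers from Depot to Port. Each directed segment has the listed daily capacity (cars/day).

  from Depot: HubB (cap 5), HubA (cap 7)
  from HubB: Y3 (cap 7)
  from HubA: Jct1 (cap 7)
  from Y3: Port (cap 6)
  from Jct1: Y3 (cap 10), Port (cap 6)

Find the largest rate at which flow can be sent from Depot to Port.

12

Augment Depot→HubB→Y3→Port: bottleneck 5, flow now 5.
Augment Depot→HubA→Jct1→Port: bottleneck 6, flow now 11.
Augment Depot→HubA→Jct1→Y3→Port: bottleneck 1, flow now 12.
No augmenting path remains; maximum flow = 12.
In the residual graph, reachable from Depot: {Depot}.
Min-cut edges: Depot→HubB (5), Depot→HubA (7); capacity 5 + 7 = 12.
This cut is saturated, so no flow can exceed 12.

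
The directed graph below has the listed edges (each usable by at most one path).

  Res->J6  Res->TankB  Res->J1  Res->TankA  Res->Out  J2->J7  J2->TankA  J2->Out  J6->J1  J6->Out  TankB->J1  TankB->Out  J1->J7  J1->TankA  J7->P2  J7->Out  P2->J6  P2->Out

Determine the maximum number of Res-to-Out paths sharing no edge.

Assign every edge capacity 1; by Menger, the answer equals the max flow.
Path Res→Out (+1); total 1.
Path Res→J6→Out (+1); total 2.
Path Res→TankB→Out (+1); total 3.
Path Res→J1→J7→Out (+1); total 4.
No residual Res→Out path; max flow = 4.
Certifying cut of size 4: {Res→J1, Res→J6, Res→Out, Res→TankB}.

4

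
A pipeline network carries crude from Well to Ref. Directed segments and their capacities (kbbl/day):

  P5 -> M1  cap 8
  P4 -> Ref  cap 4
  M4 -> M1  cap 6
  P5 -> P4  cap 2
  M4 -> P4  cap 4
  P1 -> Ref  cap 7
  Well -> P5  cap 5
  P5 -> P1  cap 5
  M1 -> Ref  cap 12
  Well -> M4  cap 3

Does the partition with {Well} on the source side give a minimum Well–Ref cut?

Yes — it is a minimum cut (capacity 8).

Given cut capacity: 5 + 3 = 8.
Augment Well→P5→M1→Ref: bottleneck 5, flow now 5.
Augment Well→M4→M1→Ref: bottleneck 3, flow now 8.
No augmenting path remains; maximum flow = 8.
Cut capacity 8 equals the max flow, so it is a minimum cut.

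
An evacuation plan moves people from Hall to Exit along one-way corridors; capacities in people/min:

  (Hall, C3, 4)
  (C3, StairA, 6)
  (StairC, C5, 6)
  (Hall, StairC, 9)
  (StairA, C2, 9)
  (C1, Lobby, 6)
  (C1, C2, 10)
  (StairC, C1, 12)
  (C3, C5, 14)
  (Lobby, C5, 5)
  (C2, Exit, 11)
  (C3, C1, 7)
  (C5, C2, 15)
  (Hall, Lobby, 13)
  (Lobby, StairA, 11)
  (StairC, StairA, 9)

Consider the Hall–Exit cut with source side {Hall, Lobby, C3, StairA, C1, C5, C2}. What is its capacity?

20

Edges leaving {Hall, Lobby, C3, StairA, C1, C5, C2}: Hall→StairC (9), C2→Exit (11).
Cut capacity = 9 + 11 = 20.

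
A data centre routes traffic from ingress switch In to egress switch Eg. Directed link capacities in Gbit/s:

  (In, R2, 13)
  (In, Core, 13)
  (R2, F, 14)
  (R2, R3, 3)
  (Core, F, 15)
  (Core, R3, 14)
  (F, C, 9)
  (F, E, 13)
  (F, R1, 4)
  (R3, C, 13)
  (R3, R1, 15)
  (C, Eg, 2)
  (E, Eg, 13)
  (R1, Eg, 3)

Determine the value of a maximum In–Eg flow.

18

Augment In→R2→F→C→Eg: bottleneck 2, flow now 2.
Augment In→R2→F→E→Eg: bottleneck 11, flow now 13.
Augment In→Core→F→E→Eg: bottleneck 2, flow now 15.
Augment In→Core→F→R1→Eg: bottleneck 3, flow now 18.
No augmenting path remains; maximum flow = 18.
In the residual graph, reachable from In: {In, R2, Core, F, R3, C, R1}.
Min-cut edges: F→E (13), C→Eg (2), R1→Eg (3); capacity 13 + 2 + 3 = 18.
This cut is saturated, so no flow can exceed 18.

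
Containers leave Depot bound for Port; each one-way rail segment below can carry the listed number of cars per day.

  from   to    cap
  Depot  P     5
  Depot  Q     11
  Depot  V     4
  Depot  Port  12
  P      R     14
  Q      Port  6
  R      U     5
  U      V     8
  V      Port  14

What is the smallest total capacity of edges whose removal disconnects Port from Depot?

Augment Depot→Port: bottleneck 12, flow now 12.
Augment Depot→Q→Port: bottleneck 6, flow now 18.
Augment Depot→V→Port: bottleneck 4, flow now 22.
Augment Depot→P→R→U→V→Port: bottleneck 5, flow now 27.
No augmenting path remains; maximum flow = 27.
By max-flow min-cut, the minimum cut capacity equals the max flow.
In the residual graph, reachable from Depot: {Depot, Q}.
Min-cut edges: Depot→P (5), Depot→V (4), Depot→Port (12), Q→Port (6); capacity 5 + 4 + 12 + 6 = 27.

27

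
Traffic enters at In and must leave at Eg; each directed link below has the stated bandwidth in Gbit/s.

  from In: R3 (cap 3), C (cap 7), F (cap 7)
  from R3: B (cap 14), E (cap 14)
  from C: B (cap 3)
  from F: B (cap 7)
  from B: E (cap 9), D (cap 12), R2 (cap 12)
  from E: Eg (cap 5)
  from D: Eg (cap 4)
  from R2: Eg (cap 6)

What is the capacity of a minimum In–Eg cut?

Augment In→R3→E→Eg: bottleneck 3, flow now 3.
Augment In→C→B→E→Eg: bottleneck 2, flow now 5.
Augment In→C→B→D→Eg: bottleneck 1, flow now 6.
Augment In→F→B→D→Eg: bottleneck 3, flow now 9.
Augment In→F→B→R2→Eg: bottleneck 4, flow now 13.
No augmenting path remains; maximum flow = 13.
By max-flow min-cut, the minimum cut capacity equals the max flow.
In the residual graph, reachable from In: {In, C}.
Min-cut edges: In→R3 (3), In→F (7), C→B (3); capacity 3 + 7 + 3 = 13.

13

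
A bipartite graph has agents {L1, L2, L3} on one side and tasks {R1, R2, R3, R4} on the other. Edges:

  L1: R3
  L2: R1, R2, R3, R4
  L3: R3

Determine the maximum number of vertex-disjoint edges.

Unit-capacity flow: source→left, listed edges, right→sink; max matching = max flow.
Augmenting path L1→R3 (+1); matched 1.
Augmenting path L2→R1 (+1); matched 2.
No augmenting path remains; maximum matching = 2.
König certificate: {L2, R3} is a vertex cover of size 2 (every listed pair touches it), so no matching can be larger.

2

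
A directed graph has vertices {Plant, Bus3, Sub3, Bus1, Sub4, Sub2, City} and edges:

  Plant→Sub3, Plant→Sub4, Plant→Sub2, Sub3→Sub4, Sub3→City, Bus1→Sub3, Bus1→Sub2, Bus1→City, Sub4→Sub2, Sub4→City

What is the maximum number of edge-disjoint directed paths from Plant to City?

2

Assign every edge capacity 1; by Menger, the answer equals the max flow.
Path Plant→Sub3→City (+1); total 1.
Path Plant→Sub4→City (+1); total 2.
No residual Plant→City path; max flow = 2.
Certifying cut of size 2: {Plant→Sub3, Plant→Sub4}.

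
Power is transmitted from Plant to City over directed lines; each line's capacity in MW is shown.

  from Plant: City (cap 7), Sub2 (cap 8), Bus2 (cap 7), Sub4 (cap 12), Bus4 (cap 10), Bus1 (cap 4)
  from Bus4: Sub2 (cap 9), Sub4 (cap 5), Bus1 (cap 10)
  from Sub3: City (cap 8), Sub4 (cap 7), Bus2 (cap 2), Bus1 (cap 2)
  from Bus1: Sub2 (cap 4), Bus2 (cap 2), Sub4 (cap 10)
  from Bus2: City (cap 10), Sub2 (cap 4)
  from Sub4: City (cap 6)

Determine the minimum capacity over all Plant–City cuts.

22

Augment Plant→City: bottleneck 7, flow now 7.
Augment Plant→Bus2→City: bottleneck 7, flow now 14.
Augment Plant→Sub4→City: bottleneck 6, flow now 20.
Augment Plant→Bus1→Bus2→City: bottleneck 2, flow now 22.
No augmenting path remains; maximum flow = 22.
By max-flow min-cut, the minimum cut capacity equals the max flow.
In the residual graph, reachable from Plant: {Plant, Bus4, Bus1, Sub2, Sub4}.
Min-cut edges: Plant→Bus2 (7), Plant→City (7), Bus1→Bus2 (2), Sub4→City (6); capacity 7 + 7 + 2 + 6 = 22.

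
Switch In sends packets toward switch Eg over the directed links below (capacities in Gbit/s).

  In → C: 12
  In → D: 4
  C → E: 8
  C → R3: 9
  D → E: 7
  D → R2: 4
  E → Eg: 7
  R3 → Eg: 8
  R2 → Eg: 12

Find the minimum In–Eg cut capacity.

16

Augment In→C→E→Eg: bottleneck 7, flow now 7.
Augment In→C→R3→Eg: bottleneck 5, flow now 12.
Augment In→D→R2→Eg: bottleneck 4, flow now 16.
No augmenting path remains; maximum flow = 16.
By max-flow min-cut, the minimum cut capacity equals the max flow.
In the residual graph, reachable from In: {In}.
Min-cut edges: In→C (12), In→D (4); capacity 12 + 4 = 16.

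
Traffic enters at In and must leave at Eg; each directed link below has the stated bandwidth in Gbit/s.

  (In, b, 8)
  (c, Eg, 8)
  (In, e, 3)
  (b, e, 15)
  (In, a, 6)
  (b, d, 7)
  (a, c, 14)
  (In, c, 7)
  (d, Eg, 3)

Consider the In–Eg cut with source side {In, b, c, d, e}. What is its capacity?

Edges leaving {In, b, c, d, e}: In→a (6), c→Eg (8), d→Eg (3).
Cut capacity = 6 + 8 + 3 = 17.

17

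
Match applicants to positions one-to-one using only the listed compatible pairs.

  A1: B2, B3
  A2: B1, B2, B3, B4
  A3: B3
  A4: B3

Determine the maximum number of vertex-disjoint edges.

3

Unit-capacity flow: source→left, listed edges, right→sink; max matching = max flow.
Augmenting path A1→B2 (+1); matched 1.
Augmenting path A2→B1 (+1); matched 2.
Augmenting path A3→B3 (+1); matched 3.
No augmenting path remains; maximum matching = 3.
König certificate: {A1, A2, B3} is a vertex cover of size 3 (every listed pair touches it), so no matching can be larger.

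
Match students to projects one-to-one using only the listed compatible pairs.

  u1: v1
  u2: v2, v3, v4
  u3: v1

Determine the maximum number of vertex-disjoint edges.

2

Unit-capacity flow: source→left, listed edges, right→sink; max matching = max flow.
Augmenting path u1→v1 (+1); matched 1.
Augmenting path u2→v2 (+1); matched 2.
No augmenting path remains; maximum matching = 2.
König certificate: {u2, v1} is a vertex cover of size 2 (every listed pair touches it), so no matching can be larger.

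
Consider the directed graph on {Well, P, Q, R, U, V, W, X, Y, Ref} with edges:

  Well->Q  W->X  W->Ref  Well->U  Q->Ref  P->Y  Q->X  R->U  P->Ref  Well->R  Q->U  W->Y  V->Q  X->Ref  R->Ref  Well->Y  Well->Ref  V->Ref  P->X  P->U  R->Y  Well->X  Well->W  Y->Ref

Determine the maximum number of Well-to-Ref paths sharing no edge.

Assign every edge capacity 1; by Menger, the answer equals the max flow.
Path Well→Ref (+1); total 1.
Path Well→Q→Ref (+1); total 2.
Path Well→R→Ref (+1); total 3.
Path Well→W→Ref (+1); total 4.
Path Well→X→Ref (+1); total 5.
Path Well→Y→Ref (+1); total 6.
No residual Well→Ref path; max flow = 6.
Certifying cut of size 6: {Well→Q, Well→R, Well→Ref, Well→W, Well→X, Well→Y}.

6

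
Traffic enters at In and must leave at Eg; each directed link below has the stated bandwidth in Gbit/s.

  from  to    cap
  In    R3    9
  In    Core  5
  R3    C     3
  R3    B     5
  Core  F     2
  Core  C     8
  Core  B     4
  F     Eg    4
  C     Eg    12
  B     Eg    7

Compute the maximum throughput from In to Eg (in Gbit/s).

13

Augment In→R3→C→Eg: bottleneck 3, flow now 3.
Augment In→R3→B→Eg: bottleneck 5, flow now 8.
Augment In→Core→F→Eg: bottleneck 2, flow now 10.
Augment In→Core→C→Eg: bottleneck 3, flow now 13.
No augmenting path remains; maximum flow = 13.
In the residual graph, reachable from In: {In, R3}.
Min-cut edges: In→Core (5), R3→C (3), R3→B (5); capacity 5 + 3 + 5 = 13.
This cut is saturated, so no flow can exceed 13.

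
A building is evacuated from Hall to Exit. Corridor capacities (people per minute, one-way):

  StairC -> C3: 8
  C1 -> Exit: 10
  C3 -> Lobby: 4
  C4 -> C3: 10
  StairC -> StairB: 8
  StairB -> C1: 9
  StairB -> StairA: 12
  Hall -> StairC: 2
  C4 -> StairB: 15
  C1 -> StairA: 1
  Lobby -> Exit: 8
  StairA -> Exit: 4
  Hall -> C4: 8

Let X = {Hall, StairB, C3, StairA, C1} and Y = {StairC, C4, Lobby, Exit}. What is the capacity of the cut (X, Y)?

28

Edges leaving {Hall, StairB, C3, StairA, C1}: Hall→StairC (2), Hall→C4 (8), C3→Lobby (4), StairA→Exit (4), C1→Exit (10).
Cut capacity = 2 + 8 + 4 + 4 + 10 = 28.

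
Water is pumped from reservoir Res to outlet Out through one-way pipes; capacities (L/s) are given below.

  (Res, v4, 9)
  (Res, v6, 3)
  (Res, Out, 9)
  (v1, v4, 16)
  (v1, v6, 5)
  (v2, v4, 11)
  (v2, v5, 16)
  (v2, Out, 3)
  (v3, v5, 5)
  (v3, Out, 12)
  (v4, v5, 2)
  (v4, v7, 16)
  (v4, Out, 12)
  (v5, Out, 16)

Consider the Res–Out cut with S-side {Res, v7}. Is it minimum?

Given cut capacity: 9 + 3 + 9 = 21.
Augment Res→Out: bottleneck 9, flow now 9.
Augment Res→v4→Out: bottleneck 9, flow now 18.
No augmenting path remains; maximum flow = 18.
In the residual graph, reachable from Res: {Res, v6}.
Min-cut edges: Res→v4 (9), Res→Out (9); capacity 9 + 9 = 18.
Cut capacity 21 exceeds the max flow 18, so it is not minimum.

No — its capacity is 21, but the minimum cut has capacity 18.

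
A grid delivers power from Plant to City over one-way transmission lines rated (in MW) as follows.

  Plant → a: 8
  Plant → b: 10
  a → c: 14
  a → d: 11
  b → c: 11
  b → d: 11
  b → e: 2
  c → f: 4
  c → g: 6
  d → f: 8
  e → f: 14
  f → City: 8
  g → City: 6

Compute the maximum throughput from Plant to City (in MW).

Augment Plant→a→c→f→City: bottleneck 4, flow now 4.
Augment Plant→a→c→g→City: bottleneck 4, flow now 8.
Augment Plant→b→c→g→City: bottleneck 2, flow now 10.
Augment Plant→b→d→f→City: bottleneck 4, flow now 14.
No augmenting path remains; maximum flow = 14.
In the residual graph, reachable from Plant: {Plant, a, b, c, d, e, f}.
Min-cut edges: c→g (6), f→City (8); capacity 6 + 8 = 14.
This cut is saturated, so no flow can exceed 14.

14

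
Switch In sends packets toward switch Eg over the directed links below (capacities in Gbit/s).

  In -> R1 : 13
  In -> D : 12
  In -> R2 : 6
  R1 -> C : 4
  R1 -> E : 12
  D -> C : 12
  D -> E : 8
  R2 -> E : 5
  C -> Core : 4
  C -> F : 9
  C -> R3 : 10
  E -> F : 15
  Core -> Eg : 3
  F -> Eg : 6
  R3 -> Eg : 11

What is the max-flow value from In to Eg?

Augment In→R1→C→Core→Eg: bottleneck 3, flow now 3.
Augment In→R1→C→F→Eg: bottleneck 1, flow now 4.
Augment In→R1→E→F→Eg: bottleneck 5, flow now 9.
Augment In→D→C→R3→Eg: bottleneck 10, flow now 19.
No augmenting path remains; maximum flow = 19.
In the residual graph, reachable from In: {In, R1, D, R2, C, E, Core, F}.
Min-cut edges: C→R3 (10), Core→Eg (3), F→Eg (6); capacity 10 + 3 + 6 = 19.
This cut is saturated, so no flow can exceed 19.

19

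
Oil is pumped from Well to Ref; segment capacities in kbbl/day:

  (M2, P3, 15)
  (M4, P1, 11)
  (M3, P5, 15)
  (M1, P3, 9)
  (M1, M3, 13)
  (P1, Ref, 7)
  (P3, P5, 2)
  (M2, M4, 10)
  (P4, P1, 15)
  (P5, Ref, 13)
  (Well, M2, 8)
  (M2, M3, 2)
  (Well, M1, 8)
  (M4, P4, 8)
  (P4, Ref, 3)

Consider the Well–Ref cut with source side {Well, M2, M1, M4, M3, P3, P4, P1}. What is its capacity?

Edges leaving {Well, M2, M1, M4, M3, P3, P4, P1}: M3→P5 (15), P3→P5 (2), P4→Ref (3), P1→Ref (7).
Cut capacity = 15 + 2 + 3 + 7 = 27.

27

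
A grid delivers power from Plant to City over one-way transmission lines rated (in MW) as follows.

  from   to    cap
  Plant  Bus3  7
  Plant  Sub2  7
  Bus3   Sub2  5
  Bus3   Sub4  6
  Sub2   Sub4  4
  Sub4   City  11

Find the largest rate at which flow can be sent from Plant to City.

10

Augment Plant→Bus3→Sub4→City: bottleneck 6, flow now 6.
Augment Plant→Sub2→Sub4→City: bottleneck 4, flow now 10.
No augmenting path remains; maximum flow = 10.
In the residual graph, reachable from Plant: {Plant, Bus3, Sub2}.
Min-cut edges: Bus3→Sub4 (6), Sub2→Sub4 (4); capacity 6 + 4 = 10.
This cut is saturated, so no flow can exceed 10.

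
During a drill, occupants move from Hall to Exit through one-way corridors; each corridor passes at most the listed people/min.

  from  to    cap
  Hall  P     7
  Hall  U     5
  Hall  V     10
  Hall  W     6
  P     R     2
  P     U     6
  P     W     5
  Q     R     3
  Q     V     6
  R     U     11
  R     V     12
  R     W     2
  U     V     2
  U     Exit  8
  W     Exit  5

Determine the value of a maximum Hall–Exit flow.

Augment Hall→U→Exit: bottleneck 5, flow now 5.
Augment Hall→W→Exit: bottleneck 5, flow now 10.
Augment Hall→P→U→Exit: bottleneck 3, flow now 13.
No augmenting path remains; maximum flow = 13.
In the residual graph, reachable from Hall: {Hall, P, R, U, V, W}.
Min-cut edges: U→Exit (8), W→Exit (5); capacity 8 + 5 = 13.
This cut is saturated, so no flow can exceed 13.

13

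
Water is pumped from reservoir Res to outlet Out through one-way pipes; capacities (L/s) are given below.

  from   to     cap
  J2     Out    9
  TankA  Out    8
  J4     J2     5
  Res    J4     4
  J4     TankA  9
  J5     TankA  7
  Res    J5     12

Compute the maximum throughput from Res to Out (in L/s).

Augment Res→J4→TankA→Out: bottleneck 4, flow now 4.
Augment Res→J5→TankA→Out: bottleneck 4, flow now 8.
Augment Res→J5→TankA→J4→J2→Out: bottleneck 3, flow now 11. (uses reverse residual edge)
No augmenting path remains; maximum flow = 11.
In the residual graph, reachable from Res: {Res, J5}.
Min-cut edges: Res→J4 (4), J5→TankA (7); capacity 4 + 7 = 11.
This cut is saturated, so no flow can exceed 11.

11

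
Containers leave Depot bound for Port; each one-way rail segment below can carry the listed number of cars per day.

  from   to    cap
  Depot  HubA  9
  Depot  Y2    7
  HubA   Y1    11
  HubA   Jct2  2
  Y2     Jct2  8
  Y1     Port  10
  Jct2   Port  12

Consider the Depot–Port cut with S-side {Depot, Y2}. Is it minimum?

Given cut capacity: 9 + 8 = 17.
Augment Depot→HubA→Y1→Port: bottleneck 9, flow now 9.
Augment Depot→Y2→Jct2→Port: bottleneck 7, flow now 16.
No augmenting path remains; maximum flow = 16.
In the residual graph, reachable from Depot: {Depot}.
Min-cut edges: Depot→HubA (9), Depot→Y2 (7); capacity 9 + 7 = 16.
Cut capacity 17 exceeds the max flow 16, so it is not minimum.

No — its capacity is 17, but the minimum cut has capacity 16.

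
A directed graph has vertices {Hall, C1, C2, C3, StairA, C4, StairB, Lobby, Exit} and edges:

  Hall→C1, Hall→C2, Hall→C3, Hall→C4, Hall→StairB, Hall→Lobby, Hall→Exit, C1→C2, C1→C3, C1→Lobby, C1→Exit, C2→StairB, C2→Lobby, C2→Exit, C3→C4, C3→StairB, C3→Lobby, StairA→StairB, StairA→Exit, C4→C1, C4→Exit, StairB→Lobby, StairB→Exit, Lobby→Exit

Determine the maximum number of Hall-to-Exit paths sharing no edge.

6

Assign every edge capacity 1; by Menger, the answer equals the max flow.
Path Hall→Exit (+1); total 1.
Path Hall→C1→Exit (+1); total 2.
Path Hall→C2→Exit (+1); total 3.
Path Hall→C4→Exit (+1); total 4.
Path Hall→StairB→Exit (+1); total 5.
Path Hall→Lobby→Exit (+1); total 6.
No residual Hall→Exit path; max flow = 6.
Certifying cut of size 6: {C1→Exit, C2→Exit, C4→Exit, Hall→Exit, Lobby→Exit, StairB→Exit}.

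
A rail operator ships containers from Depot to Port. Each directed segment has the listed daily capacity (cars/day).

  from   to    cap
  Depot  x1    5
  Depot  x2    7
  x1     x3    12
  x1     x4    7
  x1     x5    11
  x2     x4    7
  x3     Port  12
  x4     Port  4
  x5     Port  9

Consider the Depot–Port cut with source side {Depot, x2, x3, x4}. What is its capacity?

Edges leaving {Depot, x2, x3, x4}: Depot→x1 (5), x3→Port (12), x4→Port (4).
Cut capacity = 5 + 12 + 4 = 21.

21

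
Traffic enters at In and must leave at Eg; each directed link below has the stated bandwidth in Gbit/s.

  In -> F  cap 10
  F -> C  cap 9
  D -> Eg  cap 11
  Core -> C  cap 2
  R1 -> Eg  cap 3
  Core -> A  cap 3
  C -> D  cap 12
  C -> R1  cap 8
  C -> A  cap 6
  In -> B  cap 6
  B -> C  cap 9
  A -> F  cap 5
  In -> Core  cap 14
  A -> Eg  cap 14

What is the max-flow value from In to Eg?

20

Augment In→Core→A→Eg: bottleneck 3, flow now 3.
Augment In→B→C→R1→Eg: bottleneck 3, flow now 6.
Augment In→B→C→A→Eg: bottleneck 3, flow now 9.
Augment In→F→C→A→Eg: bottleneck 3, flow now 12.
Augment In→F→C→D→Eg: bottleneck 6, flow now 18.
Augment In→Core→C→D→Eg: bottleneck 2, flow now 20.
No augmenting path remains; maximum flow = 20.
In the residual graph, reachable from In: {In, F, Core}.
Min-cut edges: In→B (6), F→C (9), Core→C (2), Core→A (3); capacity 6 + 9 + 2 + 3 = 20.
This cut is saturated, so no flow can exceed 20.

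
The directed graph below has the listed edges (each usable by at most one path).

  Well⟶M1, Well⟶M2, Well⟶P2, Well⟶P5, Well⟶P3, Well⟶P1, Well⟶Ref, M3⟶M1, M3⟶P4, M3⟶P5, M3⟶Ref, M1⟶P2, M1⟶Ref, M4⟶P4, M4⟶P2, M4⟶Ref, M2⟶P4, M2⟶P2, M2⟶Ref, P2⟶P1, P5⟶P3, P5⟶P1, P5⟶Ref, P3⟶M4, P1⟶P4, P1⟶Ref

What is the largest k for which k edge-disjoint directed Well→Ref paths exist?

6

Assign every edge capacity 1; by Menger, the answer equals the max flow.
Path Well→Ref (+1); total 1.
Path Well→M1→Ref (+1); total 2.
Path Well→M2→Ref (+1); total 3.
Path Well→P5→Ref (+1); total 4.
Path Well→P1→Ref (+1); total 5.
Path Well→P3→M4→Ref (+1); total 6.
No residual Well→Ref path; max flow = 6.
Certifying cut of size 6: {P1→Ref, Well→M1, Well→M2, Well→P3, Well→P5, Well→Ref}.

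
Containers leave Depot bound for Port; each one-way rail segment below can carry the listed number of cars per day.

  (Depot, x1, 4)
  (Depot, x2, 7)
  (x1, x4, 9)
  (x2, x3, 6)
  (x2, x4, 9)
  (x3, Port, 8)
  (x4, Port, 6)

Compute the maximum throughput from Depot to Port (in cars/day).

Augment Depot→x1→x4→Port: bottleneck 4, flow now 4.
Augment Depot→x2→x3→Port: bottleneck 6, flow now 10.
Augment Depot→x2→x4→Port: bottleneck 1, flow now 11.
No augmenting path remains; maximum flow = 11.
In the residual graph, reachable from Depot: {Depot}.
Min-cut edges: Depot→x1 (4), Depot→x2 (7); capacity 4 + 7 = 11.
This cut is saturated, so no flow can exceed 11.

11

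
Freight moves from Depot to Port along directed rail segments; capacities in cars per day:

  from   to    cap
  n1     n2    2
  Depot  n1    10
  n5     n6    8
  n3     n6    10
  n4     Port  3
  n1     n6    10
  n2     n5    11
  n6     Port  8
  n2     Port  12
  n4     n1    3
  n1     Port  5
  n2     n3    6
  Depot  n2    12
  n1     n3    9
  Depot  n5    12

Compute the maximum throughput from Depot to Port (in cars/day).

25

Augment Depot→n1→Port: bottleneck 5, flow now 5.
Augment Depot→n2→Port: bottleneck 12, flow now 17.
Augment Depot→n1→n6→Port: bottleneck 5, flow now 22.
Augment Depot→n5→n6→Port: bottleneck 3, flow now 25.
No augmenting path remains; maximum flow = 25.
In the residual graph, reachable from Depot: {Depot, n1, n2, n3, n5, n6}.
Min-cut edges: n1→Port (5), n2→Port (12), n6→Port (8); capacity 5 + 12 + 8 = 25.
This cut is saturated, so no flow can exceed 25.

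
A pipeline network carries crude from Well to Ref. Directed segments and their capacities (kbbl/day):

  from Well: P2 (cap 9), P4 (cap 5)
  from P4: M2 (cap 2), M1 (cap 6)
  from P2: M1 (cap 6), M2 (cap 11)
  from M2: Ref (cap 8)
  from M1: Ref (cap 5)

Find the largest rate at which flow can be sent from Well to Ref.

Augment Well→P4→M2→Ref: bottleneck 2, flow now 2.
Augment Well→P4→M1→Ref: bottleneck 3, flow now 5.
Augment Well→P2→M2→Ref: bottleneck 6, flow now 11.
Augment Well→P2→M1→Ref: bottleneck 2, flow now 13.
No augmenting path remains; maximum flow = 13.
In the residual graph, reachable from Well: {Well, P4, P2, M2, M1}.
Min-cut edges: M2→Ref (8), M1→Ref (5); capacity 8 + 5 = 13.
This cut is saturated, so no flow can exceed 13.

13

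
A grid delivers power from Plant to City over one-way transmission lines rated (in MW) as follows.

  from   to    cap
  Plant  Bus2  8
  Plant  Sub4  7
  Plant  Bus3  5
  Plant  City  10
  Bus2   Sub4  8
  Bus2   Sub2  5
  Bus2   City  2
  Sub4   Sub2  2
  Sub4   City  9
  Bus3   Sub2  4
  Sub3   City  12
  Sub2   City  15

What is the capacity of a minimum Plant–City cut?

Augment Plant→City: bottleneck 10, flow now 10.
Augment Plant→Bus2→City: bottleneck 2, flow now 12.
Augment Plant→Sub4→City: bottleneck 7, flow now 19.
Augment Plant→Bus2→Sub4→City: bottleneck 2, flow now 21.
Augment Plant→Bus2→Sub2→City: bottleneck 4, flow now 25.
Augment Plant→Bus3→Sub2→City: bottleneck 4, flow now 29.
No augmenting path remains; maximum flow = 29.
By max-flow min-cut, the minimum cut capacity equals the max flow.
In the residual graph, reachable from Plant: {Plant, Bus3}.
Min-cut edges: Plant→Bus2 (8), Plant→Sub4 (7), Plant→City (10), Bus3→Sub2 (4); capacity 8 + 7 + 10 + 4 = 29.

29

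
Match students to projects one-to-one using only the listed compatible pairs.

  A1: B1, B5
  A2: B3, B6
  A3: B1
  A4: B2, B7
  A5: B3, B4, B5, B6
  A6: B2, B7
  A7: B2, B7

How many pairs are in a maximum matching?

Unit-capacity flow: source→left, listed edges, right→sink; max matching = max flow.
Augmenting path A1→B1 (+1); matched 1.
Augmenting path A2→B3 (+1); matched 2.
Augmenting path A4→B2 (+1); matched 3.
Augmenting path A5→B4 (+1); matched 4.
Augmenting path A6→B7 (+1); matched 5.
Augmenting path A3→B1→A1→B5 (+1); matched 6.
No augmenting path remains; maximum matching = 6.
König certificate: {A1, A2, A3, A5, B2, B7} is a vertex cover of size 6 (every listed pair touches it), so no matching can be larger.

6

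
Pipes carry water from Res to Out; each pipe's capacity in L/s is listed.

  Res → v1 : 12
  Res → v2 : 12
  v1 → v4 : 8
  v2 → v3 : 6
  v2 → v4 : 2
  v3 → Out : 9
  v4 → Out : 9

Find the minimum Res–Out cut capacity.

Augment Res→v1→v4→Out: bottleneck 8, flow now 8.
Augment Res→v2→v3→Out: bottleneck 6, flow now 14.
Augment Res→v2→v4→Out: bottleneck 1, flow now 15.
No augmenting path remains; maximum flow = 15.
By max-flow min-cut, the minimum cut capacity equals the max flow.
In the residual graph, reachable from Res: {Res, v1, v2, v4}.
Min-cut edges: v2→v3 (6), v4→Out (9); capacity 6 + 9 = 15.

15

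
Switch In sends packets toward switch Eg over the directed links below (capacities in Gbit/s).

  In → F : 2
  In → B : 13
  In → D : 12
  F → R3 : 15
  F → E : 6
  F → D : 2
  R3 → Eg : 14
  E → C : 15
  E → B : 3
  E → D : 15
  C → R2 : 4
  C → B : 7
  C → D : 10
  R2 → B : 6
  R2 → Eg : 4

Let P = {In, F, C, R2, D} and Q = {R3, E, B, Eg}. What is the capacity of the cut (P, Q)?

51

Edges leaving {In, F, C, R2, D}: In→B (13), F→R3 (15), F→E (6), C→B (7), R2→B (6), R2→Eg (4).
Cut capacity = 13 + 15 + 6 + 7 + 6 + 4 = 51.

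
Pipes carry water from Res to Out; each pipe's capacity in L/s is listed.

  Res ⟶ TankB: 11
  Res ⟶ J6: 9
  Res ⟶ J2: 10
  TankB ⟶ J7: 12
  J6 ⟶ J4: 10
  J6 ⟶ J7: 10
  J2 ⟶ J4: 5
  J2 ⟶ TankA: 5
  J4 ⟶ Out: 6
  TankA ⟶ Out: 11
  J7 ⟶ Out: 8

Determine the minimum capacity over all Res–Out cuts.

Augment Res→TankB→J7→Out: bottleneck 8, flow now 8.
Augment Res→J6→J4→Out: bottleneck 6, flow now 14.
Augment Res→J2→TankA→Out: bottleneck 5, flow now 19.
No augmenting path remains; maximum flow = 19.
By max-flow min-cut, the minimum cut capacity equals the max flow.
In the residual graph, reachable from Res: {Res, TankB, J6, J2, J4, J7}.
Min-cut edges: J2→TankA (5), J4→Out (6), J7→Out (8); capacity 5 + 6 + 8 = 19.

19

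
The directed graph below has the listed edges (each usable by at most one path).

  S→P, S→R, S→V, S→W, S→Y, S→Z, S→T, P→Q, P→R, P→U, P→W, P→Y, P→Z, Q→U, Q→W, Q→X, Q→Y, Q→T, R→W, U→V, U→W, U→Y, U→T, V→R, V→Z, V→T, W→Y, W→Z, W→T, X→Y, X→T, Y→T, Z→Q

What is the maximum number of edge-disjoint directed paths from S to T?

6

Assign every edge capacity 1; by Menger, the answer equals the max flow.
Path S→T (+1); total 1.
Path S→V→T (+1); total 2.
Path S→W→T (+1); total 3.
Path S→Y→T (+1); total 4.
Path S→P→Q→T (+1); total 5.
Path S→Z→Q→U→T (+1); total 6.
No residual S→T path; max flow = 6.
Certifying cut of size 6: {S→P, S→T, S→V, W→T, Y→T, Z→Q}.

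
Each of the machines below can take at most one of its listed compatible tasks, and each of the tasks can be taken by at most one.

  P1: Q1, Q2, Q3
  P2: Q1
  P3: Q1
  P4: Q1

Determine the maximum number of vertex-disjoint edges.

2

Unit-capacity flow: source→left, listed edges, right→sink; max matching = max flow.
Augmenting path P1→Q1 (+1); matched 1.
Augmenting path P2→Q1→P1→Q2 (+1); matched 2.
No augmenting path remains; maximum matching = 2.
König certificate: {P1, Q1} is a vertex cover of size 2 (every listed pair touches it), so no matching can be larger.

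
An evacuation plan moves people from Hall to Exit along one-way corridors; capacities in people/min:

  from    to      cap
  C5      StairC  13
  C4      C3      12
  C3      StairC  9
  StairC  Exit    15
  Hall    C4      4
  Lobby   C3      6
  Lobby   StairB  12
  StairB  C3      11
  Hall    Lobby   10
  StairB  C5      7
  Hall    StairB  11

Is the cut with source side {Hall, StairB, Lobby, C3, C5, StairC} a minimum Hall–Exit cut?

Given cut capacity: 4 + 15 = 19.
Augment Hall→StairB→C3→StairC→Exit: bottleneck 9, flow now 9.
Augment Hall→StairB→C5→StairC→Exit: bottleneck 2, flow now 11.
Augment Hall→Lobby→StairB→C5→StairC→Exit: bottleneck 4, flow now 15.
No augmenting path remains; maximum flow = 15.
In the residual graph, reachable from Hall: {Hall, StairB, C4, Lobby, C3, C5, StairC}.
Min-cut edges: StairC→Exit (15); capacity 15 = 15.
Cut capacity 19 exceeds the max flow 15, so it is not minimum.

No — its capacity is 19, but the minimum cut has capacity 15.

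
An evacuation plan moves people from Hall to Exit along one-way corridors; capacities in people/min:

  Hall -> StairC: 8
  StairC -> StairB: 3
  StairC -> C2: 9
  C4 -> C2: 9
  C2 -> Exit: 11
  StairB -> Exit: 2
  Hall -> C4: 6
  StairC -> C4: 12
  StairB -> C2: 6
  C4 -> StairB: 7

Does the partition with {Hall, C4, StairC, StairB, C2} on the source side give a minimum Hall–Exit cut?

Given cut capacity: 2 + 11 = 13.
Augment Hall→C4→StairB→Exit: bottleneck 2, flow now 2.
Augment Hall→C4→C2→Exit: bottleneck 4, flow now 6.
Augment Hall→StairC→C2→Exit: bottleneck 7, flow now 13.
No augmenting path remains; maximum flow = 13.
Cut capacity 13 equals the max flow, so it is a minimum cut.

Yes — it is a minimum cut (capacity 13).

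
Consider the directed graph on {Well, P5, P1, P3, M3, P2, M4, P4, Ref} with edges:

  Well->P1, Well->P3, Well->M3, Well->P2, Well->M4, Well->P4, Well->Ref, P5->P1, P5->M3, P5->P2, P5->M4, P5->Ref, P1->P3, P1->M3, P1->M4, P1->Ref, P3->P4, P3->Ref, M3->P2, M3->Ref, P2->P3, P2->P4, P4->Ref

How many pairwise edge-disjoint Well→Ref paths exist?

5

Assign every edge capacity 1; by Menger, the answer equals the max flow.
Path Well→Ref (+1); total 1.
Path Well→P1→Ref (+1); total 2.
Path Well→P3→Ref (+1); total 3.
Path Well→M3→Ref (+1); total 4.
Path Well→P4→Ref (+1); total 5.
No residual Well→Ref path; max flow = 5.
Certifying cut of size 5: {P3→Ref, P4→Ref, Well→M3, Well→P1, Well→Ref}.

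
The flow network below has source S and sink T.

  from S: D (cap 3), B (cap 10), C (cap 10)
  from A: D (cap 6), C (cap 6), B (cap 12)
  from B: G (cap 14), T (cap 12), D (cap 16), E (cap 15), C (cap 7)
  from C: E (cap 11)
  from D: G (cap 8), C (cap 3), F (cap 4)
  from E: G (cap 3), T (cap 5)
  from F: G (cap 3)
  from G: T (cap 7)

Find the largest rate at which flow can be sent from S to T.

21

Augment S→B→T: bottleneck 10, flow now 10.
Augment S→C→E→T: bottleneck 5, flow now 15.
Augment S→D→G→T: bottleneck 3, flow now 18.
Augment S→C→E→G→T: bottleneck 3, flow now 21.
No augmenting path remains; maximum flow = 21.
In the residual graph, reachable from S: {S, C, E}.
Min-cut edges: S→B (10), S→D (3), E→G (3), E→T (5); capacity 10 + 3 + 3 + 5 = 21.
This cut is saturated, so no flow can exceed 21.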